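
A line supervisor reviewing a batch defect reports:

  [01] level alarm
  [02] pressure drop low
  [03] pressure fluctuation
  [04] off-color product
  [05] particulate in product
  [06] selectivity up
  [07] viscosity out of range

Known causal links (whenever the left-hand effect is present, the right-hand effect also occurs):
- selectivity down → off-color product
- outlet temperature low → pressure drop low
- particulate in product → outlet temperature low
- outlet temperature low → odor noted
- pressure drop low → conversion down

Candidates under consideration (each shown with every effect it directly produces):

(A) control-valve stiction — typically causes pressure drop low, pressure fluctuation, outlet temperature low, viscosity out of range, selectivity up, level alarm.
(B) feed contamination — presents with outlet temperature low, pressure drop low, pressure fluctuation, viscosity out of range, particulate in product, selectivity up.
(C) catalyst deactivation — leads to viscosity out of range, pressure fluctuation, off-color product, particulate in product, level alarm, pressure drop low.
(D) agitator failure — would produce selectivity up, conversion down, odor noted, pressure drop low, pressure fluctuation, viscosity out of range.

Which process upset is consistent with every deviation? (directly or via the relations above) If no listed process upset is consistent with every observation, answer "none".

none

Checking each candidate against the observations:
(A) control-valve stiction — level alarm +; pressure drop low +; pressure fluctuation +; off-color product -; particulate in product -; selectivity up +; viscosity out of range +
(B) feed contamination — does not account for level alarm, off-color product
(C) catalyst deactivation — does not account for selectivity up
(D) agitator failure — does not account for level alarm, off-color product, particulate in product
No candidate is consistent with all observations.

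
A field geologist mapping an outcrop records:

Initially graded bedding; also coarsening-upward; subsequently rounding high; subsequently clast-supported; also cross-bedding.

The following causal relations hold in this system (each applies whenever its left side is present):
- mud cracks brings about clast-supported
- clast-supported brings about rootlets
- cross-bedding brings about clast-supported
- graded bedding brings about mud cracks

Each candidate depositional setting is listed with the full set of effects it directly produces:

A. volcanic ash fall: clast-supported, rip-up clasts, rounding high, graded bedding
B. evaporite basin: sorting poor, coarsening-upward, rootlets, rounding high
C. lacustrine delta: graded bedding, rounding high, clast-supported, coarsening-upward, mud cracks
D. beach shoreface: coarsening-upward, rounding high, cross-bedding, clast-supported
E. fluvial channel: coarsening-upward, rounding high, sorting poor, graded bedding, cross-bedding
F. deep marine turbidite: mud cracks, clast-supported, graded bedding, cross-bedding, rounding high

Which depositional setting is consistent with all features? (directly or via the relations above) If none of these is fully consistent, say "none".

Per-candidate check:
(A) volcanic ash fall — graded bedding ✓; coarsening-upward ✗; rounding high ✓; clast-supported ✓; cross-bedding ✗
(B) evaporite basin — graded bedding ✗; coarsening-upward ✓; rounding high ✓; clast-supported ✗; cross-bedding ✗
(C) lacustrine delta — graded bedding ✓; coarsening-upward ✓; rounding high ✓; clast-supported ✓; cross-bedding ✗
(D) beach shoreface — does not account for graded bedding
(E) fluvial channel — graded bedding ✓; coarsening-upward ✓; rounding high ✓; clast-supported ✓ (through cross-bedding → clast-supported); cross-bedding ✓
(F) deep marine turbidite — does not account for coarsening-upward
(E) is the only candidate with no mismatches.

E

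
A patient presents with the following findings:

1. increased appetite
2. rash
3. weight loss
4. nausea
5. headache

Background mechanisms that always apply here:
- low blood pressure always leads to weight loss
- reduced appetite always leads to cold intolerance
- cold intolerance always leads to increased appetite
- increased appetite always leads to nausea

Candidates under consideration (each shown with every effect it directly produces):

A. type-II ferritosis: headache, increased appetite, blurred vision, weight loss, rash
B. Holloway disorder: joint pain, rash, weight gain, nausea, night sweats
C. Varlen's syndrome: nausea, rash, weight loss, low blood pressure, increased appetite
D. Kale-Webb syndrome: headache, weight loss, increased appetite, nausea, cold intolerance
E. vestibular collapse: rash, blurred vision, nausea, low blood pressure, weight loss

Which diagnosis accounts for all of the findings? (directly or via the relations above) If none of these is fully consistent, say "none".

Testing each hypothesis:
(A) type-II ferritosis — accounts for every observation (nausea via increased appetite → nausea)
(B) Holloway disorder — fails on increased appetite, weight loss, headache (predicts weight gain, not weight loss)
(C) Varlen's syndrome — increased appetite ✓; rash ✓; weight loss ✓; nausea ✓; headache ✗
(D) Kale-Webb syndrome — does not account for rash
(E) vestibular collapse — does not account for increased appetite, headache
(A) is the only candidate with no mismatches.

A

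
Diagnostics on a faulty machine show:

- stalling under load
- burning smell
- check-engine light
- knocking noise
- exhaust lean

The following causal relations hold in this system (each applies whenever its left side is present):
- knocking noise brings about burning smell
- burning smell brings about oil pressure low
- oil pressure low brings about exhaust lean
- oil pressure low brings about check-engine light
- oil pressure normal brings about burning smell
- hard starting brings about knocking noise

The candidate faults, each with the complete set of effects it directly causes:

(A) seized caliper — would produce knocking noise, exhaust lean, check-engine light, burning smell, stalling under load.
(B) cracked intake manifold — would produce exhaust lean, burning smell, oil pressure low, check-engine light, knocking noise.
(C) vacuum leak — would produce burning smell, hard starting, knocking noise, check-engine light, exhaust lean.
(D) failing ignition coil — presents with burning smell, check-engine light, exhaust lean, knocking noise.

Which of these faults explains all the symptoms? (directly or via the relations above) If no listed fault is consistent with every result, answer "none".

Per-candidate check:
(A) seized caliper — accounts for every observation
(B) cracked intake manifold — stalling under load -; burning smell +; check-engine light +; knocking noise +; exhaust lean +
(C) vacuum leak — does not account for stalling under load
(D) failing ignition coil — stalling under load -; burning smell +; check-engine light +; knocking noise +; exhaust lean +
Only (A) is consistent with every observation.

A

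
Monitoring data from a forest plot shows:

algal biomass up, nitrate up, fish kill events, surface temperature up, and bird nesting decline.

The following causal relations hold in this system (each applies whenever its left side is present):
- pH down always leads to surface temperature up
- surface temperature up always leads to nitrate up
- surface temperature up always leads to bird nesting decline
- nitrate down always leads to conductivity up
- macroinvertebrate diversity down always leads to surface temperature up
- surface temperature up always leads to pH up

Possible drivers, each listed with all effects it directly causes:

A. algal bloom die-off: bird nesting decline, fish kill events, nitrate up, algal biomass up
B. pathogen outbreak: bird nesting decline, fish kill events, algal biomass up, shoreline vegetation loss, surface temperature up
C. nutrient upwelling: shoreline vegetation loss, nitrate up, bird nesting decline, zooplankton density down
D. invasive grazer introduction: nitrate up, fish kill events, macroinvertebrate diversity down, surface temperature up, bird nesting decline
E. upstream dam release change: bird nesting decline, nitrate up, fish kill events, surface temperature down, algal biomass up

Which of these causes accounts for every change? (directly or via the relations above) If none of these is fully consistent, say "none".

Testing each hypothesis:
(A) algal bloom die-off — does not account for surface temperature up
(B) pathogen outbreak — accounts for every observation (nitrate up by surface temperature up → nitrate up)
(C) nutrient upwelling — does not account for algal biomass up, fish kill events, surface temperature up
(D) invasive grazer introduction — does not account for algal biomass up
(E) upstream dam release change — fails on surface temperature up (predicts surface temperature down, not surface temperature up)
Only (B) is consistent with every observation.

B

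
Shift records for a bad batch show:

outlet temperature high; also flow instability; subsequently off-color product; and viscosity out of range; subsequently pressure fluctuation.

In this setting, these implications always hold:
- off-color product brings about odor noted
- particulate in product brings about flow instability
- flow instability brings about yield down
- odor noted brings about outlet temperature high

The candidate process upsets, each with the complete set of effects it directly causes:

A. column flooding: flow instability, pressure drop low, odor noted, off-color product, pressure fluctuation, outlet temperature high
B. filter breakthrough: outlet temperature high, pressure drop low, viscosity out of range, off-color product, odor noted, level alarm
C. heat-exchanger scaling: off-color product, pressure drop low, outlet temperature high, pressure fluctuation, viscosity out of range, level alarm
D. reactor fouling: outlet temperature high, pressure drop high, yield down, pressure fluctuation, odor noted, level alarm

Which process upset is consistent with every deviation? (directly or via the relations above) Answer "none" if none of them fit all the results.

Checking each candidate against the observations:
(A) column flooding — does not account for viscosity out of range
(B) filter breakthrough — outlet temperature high +; flow instability -; off-color product +; viscosity out of range +; pressure fluctuation -
(C) heat-exchanger scaling — does not account for flow instability
(D) reactor fouling — outlet temperature high +; flow instability -; off-color product -; viscosity out of range -; pressure fluctuation +
Every candidate fails on at least one observation.

none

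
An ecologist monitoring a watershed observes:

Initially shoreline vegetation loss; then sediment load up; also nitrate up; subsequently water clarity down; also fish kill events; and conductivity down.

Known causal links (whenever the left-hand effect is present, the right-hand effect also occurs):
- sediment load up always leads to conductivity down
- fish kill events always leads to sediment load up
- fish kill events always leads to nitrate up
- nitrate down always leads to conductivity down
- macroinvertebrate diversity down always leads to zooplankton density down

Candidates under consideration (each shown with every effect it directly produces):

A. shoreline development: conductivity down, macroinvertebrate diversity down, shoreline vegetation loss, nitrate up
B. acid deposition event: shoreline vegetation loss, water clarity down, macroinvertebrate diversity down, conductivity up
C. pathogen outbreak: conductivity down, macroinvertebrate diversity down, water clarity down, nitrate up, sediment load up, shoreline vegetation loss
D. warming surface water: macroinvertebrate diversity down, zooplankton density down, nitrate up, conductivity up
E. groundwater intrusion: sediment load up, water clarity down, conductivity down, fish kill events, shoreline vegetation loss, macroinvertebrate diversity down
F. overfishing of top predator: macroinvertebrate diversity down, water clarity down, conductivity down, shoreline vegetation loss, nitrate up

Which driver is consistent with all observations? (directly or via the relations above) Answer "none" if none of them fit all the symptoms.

E

Per-candidate check:
(A) shoreline development — does not account for sediment load up, water clarity down, fish kill events
(B) acid deposition event — fails on sediment load up, nitrate up, fish kill events, conductivity down (predicts conductivity up, not conductivity down)
(C) pathogen outbreak — does not account for fish kill events
(D) warming surface water — shoreline vegetation loss NO; sediment load up NO; nitrate up yes; water clarity down NO; fish kill events NO; conductivity down NO
(E) groundwater intrusion — shoreline vegetation loss yes; sediment load up yes; nitrate up yes (via fish kill events → nitrate up); water clarity down yes; fish kill events yes; conductivity down yes
(F) overfishing of top predator — shoreline vegetation loss yes; sediment load up NO; nitrate up yes; water clarity down yes; fish kill events NO; conductivity down yes
Only (E) is consistent with every observation.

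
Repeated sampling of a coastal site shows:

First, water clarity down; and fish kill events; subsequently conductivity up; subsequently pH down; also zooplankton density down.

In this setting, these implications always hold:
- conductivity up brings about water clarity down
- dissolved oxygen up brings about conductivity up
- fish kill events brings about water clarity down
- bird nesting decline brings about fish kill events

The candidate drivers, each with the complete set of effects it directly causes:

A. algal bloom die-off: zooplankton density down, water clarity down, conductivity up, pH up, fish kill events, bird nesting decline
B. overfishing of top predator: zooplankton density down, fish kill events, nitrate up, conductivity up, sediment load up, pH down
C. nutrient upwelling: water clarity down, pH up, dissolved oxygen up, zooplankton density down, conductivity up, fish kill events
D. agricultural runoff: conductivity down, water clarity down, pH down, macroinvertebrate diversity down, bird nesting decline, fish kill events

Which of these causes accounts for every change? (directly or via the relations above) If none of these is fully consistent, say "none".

Per-candidate check:
(A) algal bloom die-off — fails on pH down (predicts pH up, not pH down)
(B) overfishing of top predator — accounts for every observation (water clarity down through fish kill events → water clarity down)
(C) nutrient upwelling — water clarity down match; fish kill events match; conductivity up match; pH down miss; zooplankton density down match
(D) agricultural runoff — fails on conductivity up, zooplankton density down (predicts conductivity down, not conductivity up)
(B) alone accounts for all the evidence.

B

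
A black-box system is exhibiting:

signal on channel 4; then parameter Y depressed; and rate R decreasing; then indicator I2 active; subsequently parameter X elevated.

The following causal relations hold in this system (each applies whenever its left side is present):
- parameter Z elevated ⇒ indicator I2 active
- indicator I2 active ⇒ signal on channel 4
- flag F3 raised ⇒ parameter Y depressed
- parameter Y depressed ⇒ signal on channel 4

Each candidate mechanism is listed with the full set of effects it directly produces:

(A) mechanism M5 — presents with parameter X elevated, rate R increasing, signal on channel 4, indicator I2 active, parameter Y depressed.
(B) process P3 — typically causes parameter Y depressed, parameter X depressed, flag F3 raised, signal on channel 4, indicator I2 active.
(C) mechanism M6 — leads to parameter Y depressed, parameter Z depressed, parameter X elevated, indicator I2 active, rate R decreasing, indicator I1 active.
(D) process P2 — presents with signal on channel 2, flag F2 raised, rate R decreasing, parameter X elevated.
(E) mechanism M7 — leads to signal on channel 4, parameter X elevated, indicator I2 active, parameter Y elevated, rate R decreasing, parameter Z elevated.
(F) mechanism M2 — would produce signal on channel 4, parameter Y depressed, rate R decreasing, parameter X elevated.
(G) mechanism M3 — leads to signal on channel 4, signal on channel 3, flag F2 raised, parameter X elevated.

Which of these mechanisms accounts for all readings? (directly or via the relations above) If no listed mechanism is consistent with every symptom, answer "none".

C

Checking each candidate against the observations:
(A) mechanism M5 — signal on channel 4 ✓; parameter Y depressed ✓; rate R decreasing ✗; indicator I2 active ✓; parameter X elevated ✓
(B) process P3 — fails on rate R decreasing, parameter X elevated (predicts parameter X depressed, not parameter X elevated)
(C) mechanism M6 — accounts for every observation (signal on channel 4 via parameter Y depressed → signal on channel 4)
(D) process P2 — signal on channel 4 ✗; parameter Y depressed ✗; rate R decreasing ✓; indicator I2 active ✗; parameter X elevated ✓
(E) mechanism M7 — signal on channel 4 ✓; parameter Y depressed ✗; rate R decreasing ✓; indicator I2 active ✓; parameter X elevated ✓
(F) mechanism M2 — signal on channel 4 ✓; parameter Y depressed ✓; rate R decreasing ✓; indicator I2 active ✗; parameter X elevated ✓
(G) mechanism M3 — signal on channel 4 ✓; parameter Y depressed ✗; rate R decreasing ✗; indicator I2 active ✗; parameter X elevated ✓
(C) alone accounts for all the evidence.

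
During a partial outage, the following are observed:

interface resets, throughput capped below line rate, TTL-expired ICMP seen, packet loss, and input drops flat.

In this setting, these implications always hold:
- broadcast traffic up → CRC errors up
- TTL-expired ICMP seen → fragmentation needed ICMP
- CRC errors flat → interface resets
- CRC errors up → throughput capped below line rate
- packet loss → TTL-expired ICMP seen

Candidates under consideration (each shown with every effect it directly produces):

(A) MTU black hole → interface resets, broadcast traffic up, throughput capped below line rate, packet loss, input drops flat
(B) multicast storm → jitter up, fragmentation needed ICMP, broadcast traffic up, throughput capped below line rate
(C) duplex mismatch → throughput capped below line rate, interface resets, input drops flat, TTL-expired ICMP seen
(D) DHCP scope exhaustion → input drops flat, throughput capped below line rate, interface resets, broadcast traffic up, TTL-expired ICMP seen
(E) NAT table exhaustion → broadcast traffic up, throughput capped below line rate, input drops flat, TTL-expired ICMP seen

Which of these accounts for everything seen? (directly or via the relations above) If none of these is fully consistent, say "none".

A

For each candidate, compare predicted effects to what was observed:
(A) MTU black hole — accounts for every observation (TTL-expired ICMP seen through packet loss → TTL-expired ICMP seen)
(B) multicast storm — interface resets -; throughput capped below line rate +; TTL-expired ICMP seen -; packet loss -; input drops flat -
(C) duplex mismatch — does not account for packet loss
(D) DHCP scope exhaustion — does not account for packet loss
(E) NAT table exhaustion — interface resets -; throughput capped below line rate +; TTL-expired ICMP seen +; packet loss -; input drops flat +
(A) alone accounts for all the evidence.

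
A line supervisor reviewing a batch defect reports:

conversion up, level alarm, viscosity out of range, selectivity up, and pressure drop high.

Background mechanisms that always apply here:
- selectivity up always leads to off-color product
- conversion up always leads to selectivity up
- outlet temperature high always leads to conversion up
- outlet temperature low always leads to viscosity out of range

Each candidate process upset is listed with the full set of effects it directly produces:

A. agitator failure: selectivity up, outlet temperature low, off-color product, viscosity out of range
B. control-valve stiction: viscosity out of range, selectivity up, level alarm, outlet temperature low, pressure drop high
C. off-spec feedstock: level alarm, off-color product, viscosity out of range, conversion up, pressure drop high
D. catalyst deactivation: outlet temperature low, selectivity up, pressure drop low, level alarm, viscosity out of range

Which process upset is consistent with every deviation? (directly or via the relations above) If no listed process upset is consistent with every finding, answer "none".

Testing each hypothesis:
(A) agitator failure — does not account for conversion up, level alarm, pressure drop high
(B) control-valve stiction — does not account for conversion up
(C) off-spec feedstock — conversion up match; level alarm match; viscosity out of range match; selectivity up match (via conversion up → selectivity up); pressure drop high match
(D) catalyst deactivation — fails on conversion up, pressure drop high (predicts pressure drop low, not pressure drop high)
(C) is the only candidate with no mismatches.

C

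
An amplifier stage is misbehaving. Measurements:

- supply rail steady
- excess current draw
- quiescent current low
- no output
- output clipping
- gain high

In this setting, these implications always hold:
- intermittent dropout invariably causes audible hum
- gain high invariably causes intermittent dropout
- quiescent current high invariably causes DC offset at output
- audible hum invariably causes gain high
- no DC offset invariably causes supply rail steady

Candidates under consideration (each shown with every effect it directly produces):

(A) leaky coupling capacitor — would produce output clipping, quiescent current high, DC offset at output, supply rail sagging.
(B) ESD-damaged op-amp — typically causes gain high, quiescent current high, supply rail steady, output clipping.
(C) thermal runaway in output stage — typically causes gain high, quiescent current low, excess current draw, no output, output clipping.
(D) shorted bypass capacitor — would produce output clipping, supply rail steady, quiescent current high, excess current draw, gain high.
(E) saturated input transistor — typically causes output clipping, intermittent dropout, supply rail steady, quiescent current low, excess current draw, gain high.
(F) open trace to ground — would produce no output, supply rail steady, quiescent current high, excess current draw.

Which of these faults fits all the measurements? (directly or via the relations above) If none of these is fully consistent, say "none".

For each candidate, compare predicted effects to what was observed:
(A) leaky coupling capacitor — fails on supply rail steady, excess current draw, quiescent current low, no output, gain high (predicts supply rail sagging, not supply rail steady; predicts quiescent current high, not quiescent current low)
(B) ESD-damaged op-amp — supply rail steady +; excess current draw -; quiescent current low -; no output -; output clipping +; gain high +
(C) thermal runaway in output stage — does not account for supply rail steady
(D) shorted bypass capacitor — supply rail steady +; excess current draw +; quiescent current low -; no output -; output clipping +; gain high +
(E) saturated input transistor — supply rail steady +; excess current draw +; quiescent current low +; no output -; output clipping +; gain high +
(F) open trace to ground — fails on quiescent current low, output clipping, gain high (predicts quiescent current high, not quiescent current low)
None of the listed candidates fits everything.

none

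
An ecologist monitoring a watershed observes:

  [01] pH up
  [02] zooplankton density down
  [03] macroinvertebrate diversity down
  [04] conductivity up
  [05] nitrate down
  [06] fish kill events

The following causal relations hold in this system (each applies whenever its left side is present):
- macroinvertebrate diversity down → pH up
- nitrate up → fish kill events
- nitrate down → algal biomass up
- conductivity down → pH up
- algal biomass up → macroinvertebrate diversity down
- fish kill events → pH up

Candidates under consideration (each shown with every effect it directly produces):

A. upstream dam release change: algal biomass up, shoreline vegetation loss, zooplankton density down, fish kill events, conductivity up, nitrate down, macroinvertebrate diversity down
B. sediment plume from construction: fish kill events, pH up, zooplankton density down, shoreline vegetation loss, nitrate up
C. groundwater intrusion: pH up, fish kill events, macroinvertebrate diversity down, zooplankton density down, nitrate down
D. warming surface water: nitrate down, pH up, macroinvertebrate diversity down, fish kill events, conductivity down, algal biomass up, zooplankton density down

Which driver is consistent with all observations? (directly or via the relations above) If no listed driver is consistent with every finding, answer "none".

For each candidate, compare predicted effects to what was observed:
(A) upstream dam release change — pH up match (by fish kill events → pH up); zooplankton density down match; macroinvertebrate diversity down match; conductivity up match; nitrate down match; fish kill events match
(B) sediment plume from construction — pH up match; zooplankton density down match; macroinvertebrate diversity down miss; conductivity up miss; nitrate down miss; fish kill events match
(C) groundwater intrusion — pH up match; zooplankton density down match; macroinvertebrate diversity down match; conductivity up miss; nitrate down match; fish kill events match
(D) warming surface water — pH up match; zooplankton density down match; macroinvertebrate diversity down match; conductivity up miss; nitrate down match; fish kill events match
Only (A) is consistent with every observation.

A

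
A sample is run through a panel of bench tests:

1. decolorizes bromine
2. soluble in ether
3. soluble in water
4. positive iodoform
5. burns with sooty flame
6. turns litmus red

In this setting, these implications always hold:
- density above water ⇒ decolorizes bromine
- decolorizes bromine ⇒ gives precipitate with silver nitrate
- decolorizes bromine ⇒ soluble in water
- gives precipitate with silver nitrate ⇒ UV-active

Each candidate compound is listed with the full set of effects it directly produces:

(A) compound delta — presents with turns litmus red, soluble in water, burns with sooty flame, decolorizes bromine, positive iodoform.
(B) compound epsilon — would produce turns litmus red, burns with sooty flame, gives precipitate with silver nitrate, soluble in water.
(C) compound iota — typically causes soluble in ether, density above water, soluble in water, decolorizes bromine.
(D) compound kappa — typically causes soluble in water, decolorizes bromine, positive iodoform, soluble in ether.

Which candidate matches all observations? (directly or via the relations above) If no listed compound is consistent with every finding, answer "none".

none

For each candidate, compare predicted effects to what was observed:
(A) compound delta — decolorizes bromine +; soluble in ether -; soluble in water +; positive iodoform +; burns with sooty flame +; turns litmus red +
(B) compound epsilon — decolorizes bromine -; soluble in ether -; soluble in water +; positive iodoform -; burns with sooty flame +; turns litmus red +
(C) compound iota — decolorizes bromine +; soluble in ether +; soluble in water +; positive iodoform -; burns with sooty flame -; turns litmus red -
(D) compound kappa — decolorizes bromine +; soluble in ether +; soluble in water +; positive iodoform +; burns with sooty flame -; turns litmus red -
No candidate is consistent with all observations.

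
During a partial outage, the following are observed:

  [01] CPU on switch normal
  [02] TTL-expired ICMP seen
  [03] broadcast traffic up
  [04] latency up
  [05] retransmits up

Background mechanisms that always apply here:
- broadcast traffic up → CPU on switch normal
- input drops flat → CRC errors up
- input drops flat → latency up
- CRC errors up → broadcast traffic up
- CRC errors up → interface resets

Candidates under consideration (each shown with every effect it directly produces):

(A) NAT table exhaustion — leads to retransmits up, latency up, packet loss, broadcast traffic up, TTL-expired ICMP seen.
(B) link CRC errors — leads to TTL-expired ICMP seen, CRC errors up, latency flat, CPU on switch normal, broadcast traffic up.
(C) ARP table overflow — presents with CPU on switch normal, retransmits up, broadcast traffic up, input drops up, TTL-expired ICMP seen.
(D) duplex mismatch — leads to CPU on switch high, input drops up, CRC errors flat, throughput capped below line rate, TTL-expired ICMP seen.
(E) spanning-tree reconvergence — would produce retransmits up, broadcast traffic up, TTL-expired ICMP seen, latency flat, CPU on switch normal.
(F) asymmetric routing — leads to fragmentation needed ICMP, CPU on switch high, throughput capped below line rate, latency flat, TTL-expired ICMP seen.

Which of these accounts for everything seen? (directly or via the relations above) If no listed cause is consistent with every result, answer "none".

A

Checking each candidate against the observations:
(A) NAT table exhaustion — accounts for every observation (CPU on switch normal by broadcast traffic up → CPU on switch normal)
(B) link CRC errors — CPU on switch normal yes; TTL-expired ICMP seen yes; broadcast traffic up yes; latency up NO; retransmits up NO
(C) ARP table overflow — CPU on switch normal yes; TTL-expired ICMP seen yes; broadcast traffic up yes; latency up NO; retransmits up yes
(D) duplex mismatch — fails on CPU on switch normal, broadcast traffic up, latency up, retransmits up (predicts CPU on switch high, not CPU on switch normal)
(E) spanning-tree reconvergence — CPU on switch normal yes; TTL-expired ICMP seen yes; broadcast traffic up yes; latency up NO; retransmits up yes
(F) asymmetric routing — fails on CPU on switch normal, broadcast traffic up, latency up, retransmits up (predicts CPU on switch high, not CPU on switch normal; predicts latency flat, not latency up)
(A) is the only candidate with no mismatches.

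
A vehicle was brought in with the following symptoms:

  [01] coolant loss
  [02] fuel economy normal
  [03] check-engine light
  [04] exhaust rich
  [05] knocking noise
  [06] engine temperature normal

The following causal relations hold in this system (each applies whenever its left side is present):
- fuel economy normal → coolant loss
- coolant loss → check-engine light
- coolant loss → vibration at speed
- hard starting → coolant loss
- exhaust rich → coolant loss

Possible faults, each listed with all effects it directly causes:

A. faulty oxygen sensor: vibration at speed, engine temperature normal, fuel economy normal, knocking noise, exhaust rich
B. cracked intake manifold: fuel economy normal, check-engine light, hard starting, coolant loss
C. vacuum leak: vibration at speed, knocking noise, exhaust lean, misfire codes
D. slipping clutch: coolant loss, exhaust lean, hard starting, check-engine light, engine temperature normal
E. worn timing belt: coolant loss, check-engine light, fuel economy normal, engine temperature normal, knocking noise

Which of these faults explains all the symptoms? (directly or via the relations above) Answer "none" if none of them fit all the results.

Per-candidate check:
(A) faulty oxygen sensor — accounts for every observation (coolant loss through exhaust rich → coolant loss)
(B) cracked intake manifold — coolant loss yes; fuel economy normal yes; check-engine light yes; exhaust rich NO; knocking noise NO; engine temperature normal NO
(C) vacuum leak — coolant loss NO; fuel economy normal NO; check-engine light NO; exhaust rich NO; knocking noise yes; engine temperature normal NO
(D) slipping clutch — coolant loss yes; fuel economy normal NO; check-engine light yes; exhaust rich NO; knocking noise NO; engine temperature normal yes
(E) worn timing belt — coolant loss yes; fuel economy normal yes; check-engine light yes; exhaust rich NO; knocking noise yes; engine temperature normal yes
Only (A) is consistent with every observation.

A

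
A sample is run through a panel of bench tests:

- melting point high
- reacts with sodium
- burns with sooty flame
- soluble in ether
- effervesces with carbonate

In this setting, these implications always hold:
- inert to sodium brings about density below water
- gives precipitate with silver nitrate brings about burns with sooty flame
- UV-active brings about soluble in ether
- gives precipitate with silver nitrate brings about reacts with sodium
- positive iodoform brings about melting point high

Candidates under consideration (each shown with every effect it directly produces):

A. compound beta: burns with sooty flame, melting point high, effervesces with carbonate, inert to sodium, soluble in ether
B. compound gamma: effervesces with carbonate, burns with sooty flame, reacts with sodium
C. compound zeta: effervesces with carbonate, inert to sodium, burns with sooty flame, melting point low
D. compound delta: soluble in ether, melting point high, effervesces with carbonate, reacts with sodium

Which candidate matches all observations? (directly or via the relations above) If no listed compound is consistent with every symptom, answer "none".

Checking each candidate against the observations:
(A) compound beta — fails on reacts with sodium (predicts inert to sodium, not reacts with sodium)
(B) compound gamma — melting point high ✗; reacts with sodium ✓; burns with sooty flame ✓; soluble in ether ✗; effervesces with carbonate ✓
(C) compound zeta — fails on melting point high, reacts with sodium, soluble in ether (predicts melting point low, not melting point high; predicts inert to sodium, not reacts with sodium)
(D) compound delta — melting point high ✓; reacts with sodium ✓; burns with sooty flame ✗; soluble in ether ✓; effervesces with carbonate ✓
None of the listed candidates fits everything.

none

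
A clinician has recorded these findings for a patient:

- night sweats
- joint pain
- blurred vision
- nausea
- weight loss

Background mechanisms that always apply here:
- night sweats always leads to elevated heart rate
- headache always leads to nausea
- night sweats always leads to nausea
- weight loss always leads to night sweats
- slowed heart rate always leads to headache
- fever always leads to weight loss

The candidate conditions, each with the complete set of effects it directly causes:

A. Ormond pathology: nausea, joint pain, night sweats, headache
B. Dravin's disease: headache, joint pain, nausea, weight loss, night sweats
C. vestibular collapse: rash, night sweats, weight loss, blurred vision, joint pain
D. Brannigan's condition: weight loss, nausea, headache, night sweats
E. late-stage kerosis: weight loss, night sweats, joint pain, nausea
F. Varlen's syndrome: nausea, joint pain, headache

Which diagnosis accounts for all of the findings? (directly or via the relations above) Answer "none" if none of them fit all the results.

C

Checking each candidate against the observations:
(A) Ormond pathology — does not account for blurred vision, weight loss
(B) Dravin's disease — night sweats yes; joint pain yes; blurred vision NO; nausea yes; weight loss yes
(C) vestibular collapse — night sweats yes; joint pain yes; blurred vision yes; nausea yes (via night sweats → nausea); weight loss yes
(D) Brannigan's condition — night sweats yes; joint pain NO; blurred vision NO; nausea yes; weight loss yes
(E) late-stage kerosis — night sweats yes; joint pain yes; blurred vision NO; nausea yes; weight loss yes
(F) Varlen's syndrome — does not account for night sweats, blurred vision, weight loss
(C) alone accounts for all the evidence.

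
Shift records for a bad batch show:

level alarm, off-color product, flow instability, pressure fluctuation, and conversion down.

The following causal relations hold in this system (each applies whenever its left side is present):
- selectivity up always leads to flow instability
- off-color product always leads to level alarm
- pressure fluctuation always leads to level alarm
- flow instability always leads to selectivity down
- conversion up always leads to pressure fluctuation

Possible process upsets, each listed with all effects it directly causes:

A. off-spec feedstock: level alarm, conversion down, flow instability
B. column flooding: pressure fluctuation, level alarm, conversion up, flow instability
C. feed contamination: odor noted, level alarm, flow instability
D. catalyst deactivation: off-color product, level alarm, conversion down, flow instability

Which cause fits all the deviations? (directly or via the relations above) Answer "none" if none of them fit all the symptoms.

none

Testing each hypothesis:
(A) off-spec feedstock — level alarm yes; off-color product NO; flow instability yes; pressure fluctuation NO; conversion down yes
(B) column flooding — level alarm yes; off-color product NO; flow instability yes; pressure fluctuation yes; conversion down NO
(C) feed contamination — does not account for off-color product, pressure fluctuation, conversion down
(D) catalyst deactivation — level alarm yes; off-color product yes; flow instability yes; pressure fluctuation NO; conversion down yes
None of the listed candidates fits everything.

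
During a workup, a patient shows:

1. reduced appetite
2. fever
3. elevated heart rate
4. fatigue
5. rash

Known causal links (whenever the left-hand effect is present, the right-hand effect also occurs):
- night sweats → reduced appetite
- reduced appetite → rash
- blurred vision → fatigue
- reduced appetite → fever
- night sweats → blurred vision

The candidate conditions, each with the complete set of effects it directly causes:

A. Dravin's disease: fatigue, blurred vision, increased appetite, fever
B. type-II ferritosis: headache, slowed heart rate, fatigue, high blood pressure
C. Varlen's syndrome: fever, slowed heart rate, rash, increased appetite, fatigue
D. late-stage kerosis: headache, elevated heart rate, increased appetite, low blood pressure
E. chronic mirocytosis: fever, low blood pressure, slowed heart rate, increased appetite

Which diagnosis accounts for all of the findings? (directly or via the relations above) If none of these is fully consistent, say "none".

none

Per-candidate check:
(A) Dravin's disease — reduced appetite miss; fever match; elevated heart rate miss; fatigue match; rash miss
(B) type-II ferritosis — fails on reduced appetite, fever, elevated heart rate, rash (predicts slowed heart rate, not elevated heart rate)
(C) Varlen's syndrome — fails on reduced appetite, elevated heart rate (predicts increased appetite, not reduced appetite; predicts slowed heart rate, not elevated heart rate)
(D) late-stage kerosis — reduced appetite miss; fever miss; elevated heart rate match; fatigue miss; rash miss
(E) chronic mirocytosis — reduced appetite miss; fever match; elevated heart rate miss; fatigue miss; rash miss
Every candidate fails on at least one observation.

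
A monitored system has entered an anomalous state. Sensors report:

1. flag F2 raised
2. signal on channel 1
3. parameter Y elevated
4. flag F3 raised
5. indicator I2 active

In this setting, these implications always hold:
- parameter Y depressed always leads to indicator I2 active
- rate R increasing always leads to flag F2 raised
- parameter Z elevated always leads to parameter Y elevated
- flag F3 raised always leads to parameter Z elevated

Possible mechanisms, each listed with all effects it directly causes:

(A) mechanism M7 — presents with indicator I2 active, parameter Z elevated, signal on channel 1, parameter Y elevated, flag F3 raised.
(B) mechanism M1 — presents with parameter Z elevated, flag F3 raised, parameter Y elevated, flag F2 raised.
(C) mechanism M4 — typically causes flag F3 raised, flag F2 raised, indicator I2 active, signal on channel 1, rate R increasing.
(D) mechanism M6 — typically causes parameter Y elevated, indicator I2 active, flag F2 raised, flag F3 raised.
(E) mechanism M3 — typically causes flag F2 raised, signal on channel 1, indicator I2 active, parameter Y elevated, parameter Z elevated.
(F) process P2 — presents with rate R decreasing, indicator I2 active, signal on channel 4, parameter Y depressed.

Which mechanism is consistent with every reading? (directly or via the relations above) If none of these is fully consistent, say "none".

C

Per-candidate check:
(A) mechanism M7 — does not account for flag F2 raised
(B) mechanism M1 — does not account for signal on channel 1, indicator I2 active
(C) mechanism M4 — flag F2 raised +; signal on channel 1 +; parameter Y elevated + (via flag F3 raised → parameter Z elevated → parameter Y elevated); flag F3 raised +; indicator I2 active +
(D) mechanism M6 — flag F2 raised +; signal on channel 1 -; parameter Y elevated +; flag F3 raised +; indicator I2 active +
(E) mechanism M3 — flag F2 raised +; signal on channel 1 +; parameter Y elevated +; flag F3 raised -; indicator I2 active +
(F) process P2 — fails on flag F2 raised, signal on channel 1, parameter Y elevated, flag F3 raised (predicts parameter Y depressed, not parameter Y elevated)
(C) alone accounts for all the evidence.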